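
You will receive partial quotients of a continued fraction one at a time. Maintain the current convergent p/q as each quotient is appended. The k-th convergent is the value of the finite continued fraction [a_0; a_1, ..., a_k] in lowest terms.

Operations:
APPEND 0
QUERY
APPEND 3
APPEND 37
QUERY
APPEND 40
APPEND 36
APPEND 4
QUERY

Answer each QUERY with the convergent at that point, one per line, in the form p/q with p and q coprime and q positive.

0/1
37/112
214893/650483

APPEND 0: p_0 = 0·1 + 0 = 0, q_0 = 0·0 + 1 = 1 → 0/1
APPEND 3: p_1 = 3·0 + 1 = 1, q_1 = 3·1 + 0 = 3 → 1/3
APPEND 37: p_2 = 37·1 + 0 = 37, q_2 = 37·3 + 1 = 112 → 37/112
APPEND 40: p_3 = 40·37 + 1 = 1481, q_3 = 40·112 + 3 = 4483 → 1481/4483
APPEND 36: p_4 = 36·1481 + 37 = 53353, q_4 = 36·4483 + 112 = 161500 → 53353/161500
APPEND 4: p_5 = 4·53353 + 1481 = 214893, q_5 = 4·161500 + 4483 = 650483 → 214893/650483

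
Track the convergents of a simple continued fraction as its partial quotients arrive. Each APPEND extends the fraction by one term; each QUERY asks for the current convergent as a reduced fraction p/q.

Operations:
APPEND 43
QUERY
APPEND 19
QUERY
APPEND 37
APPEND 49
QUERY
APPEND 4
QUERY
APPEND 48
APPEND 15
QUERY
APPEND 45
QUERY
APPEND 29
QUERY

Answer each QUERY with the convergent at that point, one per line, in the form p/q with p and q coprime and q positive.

APPEND 43: p_0 = 43·1 + 0 = 43, q_0 = 43·0 + 1 = 1 → 43/1
APPEND 19: p_1 = 19·43 + 1 = 818, q_1 = 19·1 + 0 = 19 → 818/19
APPEND 37: p_2 = 37·818 + 43 = 30309, q_2 = 37·19 + 1 = 704 → 30309/704
APPEND 49: p_3 = 49·30309 + 818 = 1485959, q_3 = 49·704 + 19 = 34515 → 1485959/34515
APPEND 4: p_4 = 4·1485959 + 30309 = 5974145, q_4 = 4·34515 + 704 = 138764 → 5974145/138764
APPEND 48: p_5 = 48·5974145 + 1485959 = 288244919, q_5 = 48·138764 + 34515 = 6695187 → 288244919/6695187
APPEND 15: p_6 = 15·288244919 + 5974145 = 4329647930, q_6 = 15·6695187 + 138764 = 100566569 → 4329647930/100566569
APPEND 45: p_7 = 45·4329647930 + 288244919 = 195122401769, q_7 = 45·100566569 + 6695187 = 4532190792 → 195122401769/4532190792
APPEND 29: p_8 = 29·195122401769 + 4329647930 = 5662879299231, q_8 = 29·4532190792 + 100566569 = 131534099537 → 5662879299231/131534099537

43/1
818/19
1485959/34515
5974145/138764
4329647930/100566569
195122401769/4532190792
5662879299231/131534099537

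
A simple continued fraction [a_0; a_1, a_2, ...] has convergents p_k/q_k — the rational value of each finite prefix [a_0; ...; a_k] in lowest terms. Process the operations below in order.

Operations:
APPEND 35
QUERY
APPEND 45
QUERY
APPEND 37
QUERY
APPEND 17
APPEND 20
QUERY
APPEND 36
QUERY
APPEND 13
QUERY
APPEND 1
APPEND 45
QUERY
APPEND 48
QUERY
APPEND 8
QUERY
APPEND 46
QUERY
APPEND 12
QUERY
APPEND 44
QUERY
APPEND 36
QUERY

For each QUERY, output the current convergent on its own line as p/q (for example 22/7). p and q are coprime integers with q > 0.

APPEND 35: p_0 = 35·1 + 0 = 35, q_0 = 35·0 + 1 = 1 → 35/1
APPEND 45: p_1 = 45·35 + 1 = 1576, q_1 = 45·1 + 0 = 45 → 1576/45
APPEND 37: p_2 = 37·1576 + 35 = 58347, q_2 = 37·45 + 1 = 1666 → 58347/1666
APPEND 17: p_3 = 17·58347 + 1576 = 993475, q_3 = 17·1666 + 45 = 28367 → 993475/28367
APPEND 20: p_4 = 20·993475 + 58347 = 19927847, q_4 = 20·28367 + 1666 = 569006 → 19927847/569006
APPEND 36: p_5 = 36·19927847 + 993475 = 718395967, q_5 = 36·569006 + 28367 = 20512583 → 718395967/20512583
APPEND 13: p_6 = 13·718395967 + 19927847 = 9359075418, q_6 = 13·20512583 + 569006 = 267232585 → 9359075418/267232585
APPEND 1: p_7 = 1·9359075418 + 718395967 = 10077471385, q_7 = 1·267232585 + 20512583 = 287745168 → 10077471385/287745168
APPEND 45: p_8 = 45·10077471385 + 9359075418 = 462845287743, q_8 = 45·287745168 + 267232585 = 13215765145 → 462845287743/13215765145
APPEND 48: p_9 = 48·462845287743 + 10077471385 = 22226651283049, q_9 = 48·13215765145 + 287745168 = 634644472128 → 22226651283049/634644472128
APPEND 8: p_10 = 8·22226651283049 + 462845287743 = 178276055552135, q_10 = 8·634644472128 + 13215765145 = 5090371542169 → 178276055552135/5090371542169
APPEND 46: p_11 = 46·178276055552135 + 22226651283049 = 8222925206681259, q_11 = 46·5090371542169 + 634644472128 = 234791735411902 → 8222925206681259/234791735411902
APPEND 12: p_12 = 12·8222925206681259 + 178276055552135 = 98853378535727243, q_12 = 12·234791735411902 + 5090371542169 = 2822591196484993 → 98853378535727243/2822591196484993
APPEND 44: p_13 = 44·98853378535727243 + 8222925206681259 = 4357771580778679951, q_13 = 44·2822591196484993 + 234791735411902 = 124428804380751594 → 4357771580778679951/124428804380751594
APPEND 36: p_14 = 36·4357771580778679951 + 98853378535727243 = 156978630286568205479, q_14 = 36·124428804380751594 + 2822591196484993 = 4482259548903542377 → 156978630286568205479/4482259548903542377

35/1
1576/45
58347/1666
19927847/569006
718395967/20512583
9359075418/267232585
462845287743/13215765145
22226651283049/634644472128
178276055552135/5090371542169
8222925206681259/234791735411902
98853378535727243/2822591196484993
4357771580778679951/124428804380751594
156978630286568205479/4482259548903542377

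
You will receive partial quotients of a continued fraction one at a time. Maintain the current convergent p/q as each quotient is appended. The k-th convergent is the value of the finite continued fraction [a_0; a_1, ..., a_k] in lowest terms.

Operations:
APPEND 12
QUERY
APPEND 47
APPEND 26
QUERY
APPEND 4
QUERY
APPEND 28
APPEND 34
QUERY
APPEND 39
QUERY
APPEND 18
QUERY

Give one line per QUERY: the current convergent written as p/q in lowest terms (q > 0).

APPEND 12: p_0 = 12·1 + 0 = 12, q_0 = 12·0 + 1 = 1 → 12/1
APPEND 47: p_1 = 47·12 + 1 = 565, q_1 = 47·1 + 0 = 47 → 565/47
APPEND 26: p_2 = 26·565 + 12 = 14702, q_2 = 26·47 + 1 = 1223 → 14702/1223
APPEND 4: p_3 = 4·14702 + 565 = 59373, q_3 = 4·1223 + 47 = 4939 → 59373/4939
APPEND 28: p_4 = 28·59373 + 14702 = 1677146, q_4 = 28·4939 + 1223 = 139515 → 1677146/139515
APPEND 34: p_5 = 34·1677146 + 59373 = 57082337, q_5 = 34·139515 + 4939 = 4748449 → 57082337/4748449
APPEND 39: p_6 = 39·57082337 + 1677146 = 2227888289, q_6 = 39·4748449 + 139515 = 185329026 → 2227888289/185329026
APPEND 18: p_7 = 18·2227888289 + 57082337 = 40159071539, q_7 = 18·185329026 + 4748449 = 3340670917 → 40159071539/3340670917

12/1
14702/1223
59373/4939
57082337/4748449
2227888289/185329026
40159071539/3340670917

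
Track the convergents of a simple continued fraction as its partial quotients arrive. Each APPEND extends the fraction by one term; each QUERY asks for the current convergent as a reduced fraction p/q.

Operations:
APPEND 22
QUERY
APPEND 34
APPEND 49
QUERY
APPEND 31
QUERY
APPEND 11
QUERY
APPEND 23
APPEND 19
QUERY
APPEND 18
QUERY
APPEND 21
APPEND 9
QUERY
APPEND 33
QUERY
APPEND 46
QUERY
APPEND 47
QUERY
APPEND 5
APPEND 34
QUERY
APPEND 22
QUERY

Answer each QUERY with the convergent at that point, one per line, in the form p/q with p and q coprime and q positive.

APPEND 22: p_0 = 22·1 + 0 = 22, q_0 = 22·0 + 1 = 1 → 22/1
APPEND 34: p_1 = 34·22 + 1 = 749, q_1 = 34·1 + 0 = 34 → 749/34
APPEND 49: p_2 = 49·749 + 22 = 36723, q_2 = 49·34 + 1 = 1667 → 36723/1667
APPEND 31: p_3 = 31·36723 + 749 = 1139162, q_3 = 31·1667 + 34 = 51711 → 1139162/51711
APPEND 11: p_4 = 11·1139162 + 36723 = 12567505, q_4 = 11·51711 + 1667 = 570488 → 12567505/570488
APPEND 23: p_5 = 23·12567505 + 1139162 = 290191777, q_5 = 23·570488 + 51711 = 13172935 → 290191777/13172935
APPEND 19: p_6 = 19·290191777 + 12567505 = 5526211268, q_6 = 19·13172935 + 570488 = 250856253 → 5526211268/250856253
APPEND 18: p_7 = 18·5526211268 + 290191777 = 99761994601, q_7 = 18·250856253 + 13172935 = 4528585489 → 99761994601/4528585489
APPEND 21: p_8 = 21·99761994601 + 5526211268 = 2100528097889, q_8 = 21·4528585489 + 250856253 = 95351151522 → 2100528097889/95351151522
APPEND 9: p_9 = 9·2100528097889 + 99761994601 = 19004514875602, q_9 = 9·95351151522 + 4528585489 = 862688949187 → 19004514875602/862688949187
APPEND 33: p_10 = 33·19004514875602 + 2100528097889 = 629249518992755, q_10 = 33·862688949187 + 95351151522 = 28564086474693 → 629249518992755/28564086474693
APPEND 46: p_11 = 46·629249518992755 + 19004514875602 = 28964482388542332, q_11 = 46·28564086474693 + 862688949187 = 1314810666785065 → 28964482388542332/1314810666785065
APPEND 47: p_12 = 47·28964482388542332 + 629249518992755 = 1361959921780482359, q_12 = 47·1314810666785065 + 28564086474693 = 61824665425372748 → 1361959921780482359/61824665425372748
APPEND 5: p_13 = 5·1361959921780482359 + 28964482388542332 = 6838764091290954127, q_13 = 5·61824665425372748 + 1314810666785065 = 310438137793648805 → 6838764091290954127/310438137793648805
APPEND 34: p_14 = 34·6838764091290954127 + 1361959921780482359 = 233879939025672922677, q_14 = 34·310438137793648805 + 61824665425372748 = 10616721350409432118 → 233879939025672922677/10616721350409432118
APPEND 22: p_15 = 22·233879939025672922677 + 6838764091290954127 = 5152197422656095253021, q_15 = 22·10616721350409432118 + 310438137793648805 = 233878307846801155401 → 5152197422656095253021/233878307846801155401

22/1
36723/1667
1139162/51711
12567505/570488
5526211268/250856253
99761994601/4528585489
19004514875602/862688949187
629249518992755/28564086474693
28964482388542332/1314810666785065
1361959921780482359/61824665425372748
233879939025672922677/10616721350409432118
5152197422656095253021/233878307846801155401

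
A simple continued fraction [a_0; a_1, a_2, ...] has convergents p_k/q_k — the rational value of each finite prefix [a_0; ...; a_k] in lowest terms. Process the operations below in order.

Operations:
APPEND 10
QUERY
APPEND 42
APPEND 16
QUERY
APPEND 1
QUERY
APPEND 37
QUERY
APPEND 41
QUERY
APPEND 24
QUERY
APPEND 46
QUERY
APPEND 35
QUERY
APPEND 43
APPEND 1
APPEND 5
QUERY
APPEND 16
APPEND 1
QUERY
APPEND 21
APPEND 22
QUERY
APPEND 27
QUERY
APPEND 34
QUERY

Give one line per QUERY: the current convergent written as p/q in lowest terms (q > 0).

APPEND 10: p_0 = 10·1 + 0 = 10, q_0 = 10·0 + 1 = 1 → 10/1
APPEND 42: p_1 = 42·10 + 1 = 421, q_1 = 42·1 + 0 = 42 → 421/42
APPEND 16: p_2 = 16·421 + 10 = 6746, q_2 = 16·42 + 1 = 673 → 6746/673
APPEND 1: p_3 = 1·6746 + 421 = 7167, q_3 = 1·673 + 42 = 715 → 7167/715
APPEND 37: p_4 = 37·7167 + 6746 = 271925, q_4 = 37·715 + 673 = 27128 → 271925/27128
APPEND 41: p_5 = 41·271925 + 7167 = 11156092, q_5 = 41·27128 + 715 = 1112963 → 11156092/1112963
APPEND 24: p_6 = 24·11156092 + 271925 = 268018133, q_6 = 24·1112963 + 27128 = 26738240 → 268018133/26738240
APPEND 46: p_7 = 46·268018133 + 11156092 = 12339990210, q_7 = 46·26738240 + 1112963 = 1231072003 → 12339990210/1231072003
APPEND 35: p_8 = 35·12339990210 + 268018133 = 432167675483, q_8 = 35·1231072003 + 26738240 = 43114258345 → 432167675483/43114258345
APPEND 43: p_9 = 43·432167675483 + 12339990210 = 18595550035979, q_9 = 43·43114258345 + 1231072003 = 1855144180838 → 18595550035979/1855144180838
APPEND 1: p_10 = 1·18595550035979 + 432167675483 = 19027717711462, q_10 = 1·1855144180838 + 43114258345 = 1898258439183 → 19027717711462/1898258439183
APPEND 5: p_11 = 5·19027717711462 + 18595550035979 = 113734138593289, q_11 = 5·1898258439183 + 1855144180838 = 11346436376753 → 113734138593289/11346436376753
APPEND 16: p_12 = 16·113734138593289 + 19027717711462 = 1838773935204086, q_12 = 16·11346436376753 + 1898258439183 = 183441240467231 → 1838773935204086/183441240467231
APPEND 1: p_13 = 1·1838773935204086 + 113734138593289 = 1952508073797375, q_13 = 1·183441240467231 + 11346436376753 = 194787676843984 → 1952508073797375/194787676843984
APPEND 21: p_14 = 21·1952508073797375 + 1838773935204086 = 42841443484948961, q_14 = 21·194787676843984 + 183441240467231 = 4273982454190895 → 42841443484948961/4273982454190895
APPEND 22: p_15 = 22·42841443484948961 + 1952508073797375 = 944464264742674517, q_15 = 22·4273982454190895 + 194787676843984 = 94222401669043674 → 944464264742674517/94222401669043674
APPEND 27: p_16 = 27·944464264742674517 + 42841443484948961 = 25543376591537160920, q_16 = 27·94222401669043674 + 4273982454190895 = 2548278827518370093 → 25543376591537160920/2548278827518370093
APPEND 34: p_17 = 34·25543376591537160920 + 944464264742674517 = 869419268377006145797, q_17 = 34·2548278827518370093 + 94222401669043674 = 86735702537293626836 → 869419268377006145797/86735702537293626836

10/1
6746/673
7167/715
271925/27128
11156092/1112963
268018133/26738240
12339990210/1231072003
432167675483/43114258345
113734138593289/11346436376753
1952508073797375/194787676843984
944464264742674517/94222401669043674
25543376591537160920/2548278827518370093
869419268377006145797/86735702537293626836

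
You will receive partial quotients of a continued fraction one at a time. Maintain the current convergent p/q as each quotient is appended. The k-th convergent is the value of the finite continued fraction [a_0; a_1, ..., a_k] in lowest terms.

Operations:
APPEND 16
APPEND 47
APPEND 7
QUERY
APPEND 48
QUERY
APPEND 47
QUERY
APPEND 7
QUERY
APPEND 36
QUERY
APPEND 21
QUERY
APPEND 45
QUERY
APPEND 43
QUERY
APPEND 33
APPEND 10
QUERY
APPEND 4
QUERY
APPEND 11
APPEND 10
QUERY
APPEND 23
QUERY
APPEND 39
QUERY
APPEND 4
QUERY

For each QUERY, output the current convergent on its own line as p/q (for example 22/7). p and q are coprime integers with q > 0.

APPEND 16: p_0 = 16·1 + 0 = 16, q_0 = 16·0 + 1 = 1 → 16/1
APPEND 47: p_1 = 47·16 + 1 = 753, q_1 = 47·1 + 0 = 47 → 753/47
APPEND 7: p_2 = 7·753 + 16 = 5287, q_2 = 7·47 + 1 = 330 → 5287/330
APPEND 48: p_3 = 48·5287 + 753 = 254529, q_3 = 48·330 + 47 = 15887 → 254529/15887
APPEND 47: p_4 = 47·254529 + 5287 = 11968150, q_4 = 47·15887 + 330 = 747019 → 11968150/747019
APPEND 7: p_5 = 7·11968150 + 254529 = 84031579, q_5 = 7·747019 + 15887 = 5245020 → 84031579/5245020
APPEND 36: p_6 = 36·84031579 + 11968150 = 3037104994, q_6 = 36·5245020 + 747019 = 189567739 → 3037104994/189567739
APPEND 21: p_7 = 21·3037104994 + 84031579 = 63863236453, q_7 = 21·189567739 + 5245020 = 3986167539 → 63863236453/3986167539
APPEND 45: p_8 = 45·63863236453 + 3037104994 = 2876882745379, q_8 = 45·3986167539 + 189567739 = 179567106994 → 2876882745379/179567106994
APPEND 43: p_9 = 43·2876882745379 + 63863236453 = 123769821287750, q_9 = 43·179567106994 + 3986167539 = 7725371768281 → 123769821287750/7725371768281
APPEND 33: p_10 = 33·123769821287750 + 2876882745379 = 4087280985241129, q_10 = 33·7725371768281 + 179567106994 = 255116835460267 → 4087280985241129/255116835460267
APPEND 10: p_11 = 10·4087280985241129 + 123769821287750 = 40996579673699040, q_11 = 10·255116835460267 + 7725371768281 = 2558893726370951 → 40996579673699040/2558893726370951
APPEND 4: p_12 = 4·40996579673699040 + 4087280985241129 = 168073599680037289, q_12 = 4·2558893726370951 + 255116835460267 = 10490691740944071 → 168073599680037289/10490691740944071
APPEND 11: p_13 = 11·168073599680037289 + 40996579673699040 = 1889806176154109219, q_13 = 11·10490691740944071 + 2558893726370951 = 117956502876755732 → 1889806176154109219/117956502876755732
APPEND 10: p_14 = 10·1889806176154109219 + 168073599680037289 = 19066135361221129479, q_14 = 10·117956502876755732 + 10490691740944071 = 1190055720508501391 → 19066135361221129479/1190055720508501391
APPEND 23: p_15 = 23·19066135361221129479 + 1889806176154109219 = 440410919484240087236, q_15 = 23·1190055720508501391 + 117956502876755732 = 27489238074572287725 → 440410919484240087236/27489238074572287725
APPEND 39: p_16 = 39·440410919484240087236 + 19066135361221129479 = 17195091995246584531683, q_16 = 39·27489238074572287725 + 1190055720508501391 = 1073270340628827722666 → 17195091995246584531683/1073270340628827722666
APPEND 4: p_17 = 4·17195091995246584531683 + 440410919484240087236 = 69220778900470578213968, q_17 = 4·1073270340628827722666 + 27489238074572287725 = 4320570600589883178389 → 69220778900470578213968/4320570600589883178389

5287/330
254529/15887
11968150/747019
84031579/5245020
3037104994/189567739
63863236453/3986167539
2876882745379/179567106994
123769821287750/7725371768281
40996579673699040/2558893726370951
168073599680037289/10490691740944071
19066135361221129479/1190055720508501391
440410919484240087236/27489238074572287725
17195091995246584531683/1073270340628827722666
69220778900470578213968/4320570600589883178389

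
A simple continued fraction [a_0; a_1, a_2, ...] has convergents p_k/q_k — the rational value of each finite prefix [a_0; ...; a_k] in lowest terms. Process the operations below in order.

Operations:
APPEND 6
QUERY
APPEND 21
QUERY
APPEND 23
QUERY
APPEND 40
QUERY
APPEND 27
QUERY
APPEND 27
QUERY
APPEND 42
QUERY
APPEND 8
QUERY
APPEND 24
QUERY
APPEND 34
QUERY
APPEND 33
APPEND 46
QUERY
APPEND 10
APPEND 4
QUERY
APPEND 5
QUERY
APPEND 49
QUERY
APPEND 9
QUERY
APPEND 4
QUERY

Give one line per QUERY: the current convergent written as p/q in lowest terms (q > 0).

APPEND 6: p_0 = 6·1 + 0 = 6, q_0 = 6·0 + 1 = 1 → 6/1
APPEND 21: p_1 = 21·6 + 1 = 127, q_1 = 21·1 + 0 = 21 → 127/21
APPEND 23: p_2 = 23·127 + 6 = 2927, q_2 = 23·21 + 1 = 484 → 2927/484
APPEND 40: p_3 = 40·2927 + 127 = 117207, q_3 = 40·484 + 21 = 19381 → 117207/19381
APPEND 27: p_4 = 27·117207 + 2927 = 3167516, q_4 = 27·19381 + 484 = 523771 → 3167516/523771
APPEND 27: p_5 = 27·3167516 + 117207 = 85640139, q_5 = 27·523771 + 19381 = 14161198 → 85640139/14161198
APPEND 42: p_6 = 42·85640139 + 3167516 = 3600053354, q_6 = 42·14161198 + 523771 = 595294087 → 3600053354/595294087
APPEND 8: p_7 = 8·3600053354 + 85640139 = 28886066971, q_7 = 8·595294087 + 14161198 = 4776513894 → 28886066971/4776513894
APPEND 24: p_8 = 24·28886066971 + 3600053354 = 696865660658, q_8 = 24·4776513894 + 595294087 = 115231627543 → 696865660658/115231627543
APPEND 34: p_9 = 34·696865660658 + 28886066971 = 23722318529343, q_9 = 34·115231627543 + 4776513894 = 3922651850356 → 23722318529343/3922651850356
APPEND 33: p_10 = 33·23722318529343 + 696865660658 = 783533377128977, q_10 = 33·3922651850356 + 115231627543 = 129562742689291 → 783533377128977/129562742689291
APPEND 46: p_11 = 46·783533377128977 + 23722318529343 = 36066257666462285, q_11 = 46·129562742689291 + 3922651850356 = 5963808815557742 → 36066257666462285/5963808815557742
APPEND 10: p_12 = 10·36066257666462285 + 783533377128977 = 361446110041751827, q_12 = 10·5963808815557742 + 129562742689291 = 59767650898266711 → 361446110041751827/59767650898266711
APPEND 4: p_13 = 4·361446110041751827 + 36066257666462285 = 1481850697833469593, q_13 = 4·59767650898266711 + 5963808815557742 = 245034412408624586 → 1481850697833469593/245034412408624586
APPEND 5: p_14 = 5·1481850697833469593 + 361446110041751827 = 7770699599209099792, q_14 = 5·245034412408624586 + 59767650898266711 = 1284939712941389641 → 7770699599209099792/1284939712941389641
APPEND 49: p_15 = 49·7770699599209099792 + 1481850697833469593 = 382246131059079359401, q_15 = 49·1284939712941389641 + 245034412408624586 = 63207080346536716995 → 382246131059079359401/63207080346536716995
APPEND 9: p_16 = 9·382246131059079359401 + 7770699599209099792 = 3447985879130923334401, q_16 = 9·63207080346536716995 + 1284939712941389641 = 570148662831771842596 → 3447985879130923334401/570148662831771842596
APPEND 4: p_17 = 4·3447985879130923334401 + 382246131059079359401 = 14174189647582772697005, q_17 = 4·570148662831771842596 + 63207080346536716995 = 2343801731673624087379 → 14174189647582772697005/2343801731673624087379

6/1
127/21
2927/484
117207/19381
3167516/523771
85640139/14161198
3600053354/595294087
28886066971/4776513894
696865660658/115231627543
23722318529343/3922651850356
36066257666462285/5963808815557742
1481850697833469593/245034412408624586
7770699599209099792/1284939712941389641
382246131059079359401/63207080346536716995
3447985879130923334401/570148662831771842596
14174189647582772697005/2343801731673624087379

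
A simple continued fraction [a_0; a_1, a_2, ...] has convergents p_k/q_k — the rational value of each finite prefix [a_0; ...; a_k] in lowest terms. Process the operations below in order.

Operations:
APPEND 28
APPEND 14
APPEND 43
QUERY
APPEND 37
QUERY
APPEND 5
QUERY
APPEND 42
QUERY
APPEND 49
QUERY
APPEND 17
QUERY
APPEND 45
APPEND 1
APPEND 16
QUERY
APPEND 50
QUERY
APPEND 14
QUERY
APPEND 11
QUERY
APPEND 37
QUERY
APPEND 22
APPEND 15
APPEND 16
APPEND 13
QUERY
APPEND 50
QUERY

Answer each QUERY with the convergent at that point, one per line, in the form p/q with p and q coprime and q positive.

APPEND 28: p_0 = 28·1 + 0 = 28, q_0 = 28·0 + 1 = 1 → 28/1
APPEND 14: p_1 = 14·28 + 1 = 393, q_1 = 14·1 + 0 = 14 → 393/14
APPEND 43: p_2 = 43·393 + 28 = 16927, q_2 = 43·14 + 1 = 603 → 16927/603
APPEND 37: p_3 = 37·16927 + 393 = 626692, q_3 = 37·603 + 14 = 22325 → 626692/22325
APPEND 5: p_4 = 5·626692 + 16927 = 3150387, q_4 = 5·22325 + 603 = 112228 → 3150387/112228
APPEND 42: p_5 = 42·3150387 + 626692 = 132942946, q_5 = 42·112228 + 22325 = 4735901 → 132942946/4735901
APPEND 49: p_6 = 49·132942946 + 3150387 = 6517354741, q_6 = 49·4735901 + 112228 = 232171377 → 6517354741/232171377
APPEND 17: p_7 = 17·6517354741 + 132942946 = 110927973543, q_7 = 17·232171377 + 4735901 = 3951649310 → 110927973543/3951649310
APPEND 45: p_8 = 45·110927973543 + 6517354741 = 4998276164176, q_8 = 45·3951649310 + 232171377 = 178056390327 → 4998276164176/178056390327
APPEND 1: p_9 = 1·4998276164176 + 110927973543 = 5109204137719, q_9 = 1·178056390327 + 3951649310 = 182008039637 → 5109204137719/182008039637
APPEND 16: p_10 = 16·5109204137719 + 4998276164176 = 86745542367680, q_10 = 16·182008039637 + 178056390327 = 3090185024519 → 86745542367680/3090185024519
APPEND 50: p_11 = 50·86745542367680 + 5109204137719 = 4342386322521719, q_11 = 50·3090185024519 + 182008039637 = 154691259265587 → 4342386322521719/154691259265587
APPEND 14: p_12 = 14·4342386322521719 + 86745542367680 = 60880154057671746, q_12 = 14·154691259265587 + 3090185024519 = 2168767814742737 → 60880154057671746/2168767814742737
APPEND 11: p_13 = 11·60880154057671746 + 4342386322521719 = 674024080956910925, q_13 = 11·2168767814742737 + 154691259265587 = 24011137221435694 → 674024080956910925/24011137221435694
APPEND 37: p_14 = 37·674024080956910925 + 60880154057671746 = 24999771149463375971, q_14 = 37·24011137221435694 + 2168767814742737 = 890580845007863415 → 24999771149463375971/890580845007863415
APPEND 22: p_15 = 22·24999771149463375971 + 674024080956910925 = 550668989369151182287, q_15 = 22·890580845007863415 + 24011137221435694 = 19616789727394430824 → 550668989369151182287/19616789727394430824
APPEND 15: p_16 = 15·550668989369151182287 + 24999771149463375971 = 8285034611686731110276, q_16 = 15·19616789727394430824 + 890580845007863415 = 295142426755924325775 → 8285034611686731110276/295142426755924325775
APPEND 16: p_17 = 16·8285034611686731110276 + 550668989369151182287 = 133111222776356848946703, q_17 = 16·295142426755924325775 + 19616789727394430824 = 4741895617822183643224 → 133111222776356848946703/4741895617822183643224
APPEND 13: p_18 = 13·133111222776356848946703 + 8285034611686731110276 = 1738730930704325767417415, q_18 = 13·4741895617822183643224 + 295142426755924325775 = 61939785458444311687687 → 1738730930704325767417415/61939785458444311687687
APPEND 50: p_19 = 50·1738730930704325767417415 + 133111222776356848946703 = 87069657757992645219817453, q_19 = 50·61939785458444311687687 + 4741895617822183643224 = 3101731168540037768027574 → 87069657757992645219817453/3101731168540037768027574

16927/603
626692/22325
3150387/112228
132942946/4735901
6517354741/232171377
110927973543/3951649310
86745542367680/3090185024519
4342386322521719/154691259265587
60880154057671746/2168767814742737
674024080956910925/24011137221435694
24999771149463375971/890580845007863415
1738730930704325767417415/61939785458444311687687
87069657757992645219817453/3101731168540037768027574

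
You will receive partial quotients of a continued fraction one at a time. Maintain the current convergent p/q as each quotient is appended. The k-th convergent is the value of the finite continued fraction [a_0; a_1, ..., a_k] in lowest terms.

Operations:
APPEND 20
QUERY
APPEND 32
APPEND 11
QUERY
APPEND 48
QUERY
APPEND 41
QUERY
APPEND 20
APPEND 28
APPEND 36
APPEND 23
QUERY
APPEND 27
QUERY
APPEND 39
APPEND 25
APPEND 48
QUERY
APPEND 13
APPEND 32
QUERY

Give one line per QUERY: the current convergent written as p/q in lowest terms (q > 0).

20/1
7071/353
340049/16976
13949080/696369
6501602301835/324574401561
175825599860266/8777603766635
8251743325012795777/411945321662490006
3446473552947013134721/172055600913619125622

APPEND 20: p_0 = 20·1 + 0 = 20, q_0 = 20·0 + 1 = 1 → 20/1
APPEND 32: p_1 = 32·20 + 1 = 641, q_1 = 32·1 + 0 = 32 → 641/32
APPEND 11: p_2 = 11·641 + 20 = 7071, q_2 = 11·32 + 1 = 353 → 7071/353
APPEND 48: p_3 = 48·7071 + 641 = 340049, q_3 = 48·353 + 32 = 16976 → 340049/16976
APPEND 41: p_4 = 41·340049 + 7071 = 13949080, q_4 = 41·16976 + 353 = 696369 → 13949080/696369
APPEND 20: p_5 = 20·13949080 + 340049 = 279321649, q_5 = 20·696369 + 16976 = 13944356 → 279321649/13944356
APPEND 28: p_6 = 28·279321649 + 13949080 = 7834955252, q_6 = 28·13944356 + 696369 = 391138337 → 7834955252/391138337
APPEND 36: p_7 = 36·7834955252 + 279321649 = 282337710721, q_7 = 36·391138337 + 13944356 = 14094924488 → 282337710721/14094924488
APPEND 23: p_8 = 23·282337710721 + 7834955252 = 6501602301835, q_8 = 23·14094924488 + 391138337 = 324574401561 → 6501602301835/324574401561
APPEND 27: p_9 = 27·6501602301835 + 282337710721 = 175825599860266, q_9 = 27·324574401561 + 14094924488 = 8777603766635 → 175825599860266/8777603766635
APPEND 39: p_10 = 39·175825599860266 + 6501602301835 = 6863699996852209, q_10 = 39·8777603766635 + 324574401561 = 342651121300326 → 6863699996852209/342651121300326
APPEND 25: p_11 = 25·6863699996852209 + 175825599860266 = 171768325521165491, q_11 = 25·342651121300326 + 8777603766635 = 8575055636274785 → 171768325521165491/8575055636274785
APPEND 48: p_12 = 48·171768325521165491 + 6863699996852209 = 8251743325012795777, q_12 = 48·8575055636274785 + 342651121300326 = 411945321662490006 → 8251743325012795777/411945321662490006
APPEND 13: p_13 = 13·8251743325012795777 + 171768325521165491 = 107444431550687510592, q_13 = 13·411945321662490006 + 8575055636274785 = 5363864237248644863 → 107444431550687510592/5363864237248644863
APPEND 32: p_14 = 32·107444431550687510592 + 8251743325012795777 = 3446473552947013134721, q_14 = 32·5363864237248644863 + 411945321662490006 = 172055600913619125622 → 3446473552947013134721/172055600913619125622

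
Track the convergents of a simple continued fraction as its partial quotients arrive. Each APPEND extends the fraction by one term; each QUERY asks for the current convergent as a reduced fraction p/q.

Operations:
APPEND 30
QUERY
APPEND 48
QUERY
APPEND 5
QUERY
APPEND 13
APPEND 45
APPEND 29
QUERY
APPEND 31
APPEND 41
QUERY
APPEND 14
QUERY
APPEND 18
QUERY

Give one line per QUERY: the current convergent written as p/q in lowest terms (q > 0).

30/1
1441/48
7235/241
124927591/4161375
159084382507/5299147826
2231058414974/74317215575
40318135852039/1343009028176

APPEND 30: p_0 = 30·1 + 0 = 30, q_0 = 30·0 + 1 = 1 → 30/1
APPEND 48: p_1 = 48·30 + 1 = 1441, q_1 = 48·1 + 0 = 48 → 1441/48
APPEND 5: p_2 = 5·1441 + 30 = 7235, q_2 = 5·48 + 1 = 241 → 7235/241
APPEND 13: p_3 = 13·7235 + 1441 = 95496, q_3 = 13·241 + 48 = 3181 → 95496/3181
APPEND 45: p_4 = 45·95496 + 7235 = 4304555, q_4 = 45·3181 + 241 = 143386 → 4304555/143386
APPEND 29: p_5 = 29·4304555 + 95496 = 124927591, q_5 = 29·143386 + 3181 = 4161375 → 124927591/4161375
APPEND 31: p_6 = 31·124927591 + 4304555 = 3877059876, q_6 = 31·4161375 + 143386 = 129146011 → 3877059876/129146011
APPEND 41: p_7 = 41·3877059876 + 124927591 = 159084382507, q_7 = 41·129146011 + 4161375 = 5299147826 → 159084382507/5299147826
APPEND 14: p_8 = 14·159084382507 + 3877059876 = 2231058414974, q_8 = 14·5299147826 + 129146011 = 74317215575 → 2231058414974/74317215575
APPEND 18: p_9 = 18·2231058414974 + 159084382507 = 40318135852039, q_9 = 18·74317215575 + 5299147826 = 1343009028176 → 40318135852039/1343009028176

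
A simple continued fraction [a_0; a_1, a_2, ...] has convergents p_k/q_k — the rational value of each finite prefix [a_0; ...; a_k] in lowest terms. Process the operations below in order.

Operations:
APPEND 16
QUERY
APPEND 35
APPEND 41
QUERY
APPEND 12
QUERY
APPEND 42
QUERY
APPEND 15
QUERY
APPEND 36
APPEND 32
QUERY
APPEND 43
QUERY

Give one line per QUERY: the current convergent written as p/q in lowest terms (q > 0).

16/1
23017/1436
276765/17267
11647147/726650
174983970/10917017
202129226114/12610573401
8697867792969/542648395505

APPEND 16: p_0 = 16·1 + 0 = 16, q_0 = 16·0 + 1 = 1 → 16/1
APPEND 35: p_1 = 35·16 + 1 = 561, q_1 = 35·1 + 0 = 35 → 561/35
APPEND 41: p_2 = 41·561 + 16 = 23017, q_2 = 41·35 + 1 = 1436 → 23017/1436
APPEND 12: p_3 = 12·23017 + 561 = 276765, q_3 = 12·1436 + 35 = 17267 → 276765/17267
APPEND 42: p_4 = 42·276765 + 23017 = 11647147, q_4 = 42·17267 + 1436 = 726650 → 11647147/726650
APPEND 15: p_5 = 15·11647147 + 276765 = 174983970, q_5 = 15·726650 + 17267 = 10917017 → 174983970/10917017
APPEND 36: p_6 = 36·174983970 + 11647147 = 6311070067, q_6 = 36·10917017 + 726650 = 393739262 → 6311070067/393739262
APPEND 32: p_7 = 32·6311070067 + 174983970 = 202129226114, q_7 = 32·393739262 + 10917017 = 12610573401 → 202129226114/12610573401
APPEND 43: p_8 = 43·202129226114 + 6311070067 = 8697867792969, q_8 = 43·12610573401 + 393739262 = 542648395505 → 8697867792969/542648395505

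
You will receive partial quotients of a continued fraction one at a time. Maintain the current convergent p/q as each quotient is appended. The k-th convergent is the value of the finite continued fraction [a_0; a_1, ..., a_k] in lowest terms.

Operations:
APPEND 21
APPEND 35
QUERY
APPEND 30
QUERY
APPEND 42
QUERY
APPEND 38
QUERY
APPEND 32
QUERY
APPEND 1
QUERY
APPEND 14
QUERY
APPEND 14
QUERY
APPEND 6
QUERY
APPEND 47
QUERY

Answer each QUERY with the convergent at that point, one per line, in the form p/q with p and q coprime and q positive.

APPEND 21: p_0 = 21·1 + 0 = 21, q_0 = 21·0 + 1 = 1 → 21/1
APPEND 35: p_1 = 35·21 + 1 = 736, q_1 = 35·1 + 0 = 35 → 736/35
APPEND 30: p_2 = 30·736 + 21 = 22101, q_2 = 30·35 + 1 = 1051 → 22101/1051
APPEND 42: p_3 = 42·22101 + 736 = 928978, q_3 = 42·1051 + 35 = 44177 → 928978/44177
APPEND 38: p_4 = 38·928978 + 22101 = 35323265, q_4 = 38·44177 + 1051 = 1679777 → 35323265/1679777
APPEND 32: p_5 = 32·35323265 + 928978 = 1131273458, q_5 = 32·1679777 + 44177 = 53797041 → 1131273458/53797041
APPEND 1: p_6 = 1·1131273458 + 35323265 = 1166596723, q_6 = 1·53797041 + 1679777 = 55476818 → 1166596723/55476818
APPEND 14: p_7 = 14·1166596723 + 1131273458 = 17463627580, q_7 = 14·55476818 + 53797041 = 830472493 → 17463627580/830472493
APPEND 14: p_8 = 14·17463627580 + 1166596723 = 245657382843, q_8 = 14·830472493 + 55476818 = 11682091720 → 245657382843/11682091720
APPEND 6: p_9 = 6·245657382843 + 17463627580 = 1491407924638, q_9 = 6·11682091720 + 830472493 = 70923022813 → 1491407924638/70923022813
APPEND 47: p_10 = 47·1491407924638 + 245657382843 = 70341829840829, q_10 = 47·70923022813 + 11682091720 = 3345064163931 → 70341829840829/3345064163931

736/35
22101/1051
928978/44177
35323265/1679777
1131273458/53797041
1166596723/55476818
17463627580/830472493
245657382843/11682091720
1491407924638/70923022813
70341829840829/3345064163931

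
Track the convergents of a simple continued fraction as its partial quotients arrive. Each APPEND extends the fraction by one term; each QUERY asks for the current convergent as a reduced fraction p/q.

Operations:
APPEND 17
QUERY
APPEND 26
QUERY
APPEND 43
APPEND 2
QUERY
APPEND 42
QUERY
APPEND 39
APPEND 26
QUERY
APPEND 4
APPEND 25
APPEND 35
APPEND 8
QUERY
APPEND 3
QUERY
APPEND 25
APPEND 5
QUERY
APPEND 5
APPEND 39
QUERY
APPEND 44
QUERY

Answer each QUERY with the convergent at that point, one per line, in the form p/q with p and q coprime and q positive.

17/1
443/26
38575/2264
1639216/96207
1664807190/97708969
47752053626437/2802609188318
149203949491845/8756908405457
19038457904104655/1117383505029172
3878873930050492298/227654454439382689
170769423062533106949/10022604638177308919

APPEND 17: p_0 = 17·1 + 0 = 17, q_0 = 17·0 + 1 = 1 → 17/1
APPEND 26: p_1 = 26·17 + 1 = 443, q_1 = 26·1 + 0 = 26 → 443/26
APPEND 43: p_2 = 43·443 + 17 = 19066, q_2 = 43·26 + 1 = 1119 → 19066/1119
APPEND 2: p_3 = 2·19066 + 443 = 38575, q_3 = 2·1119 + 26 = 2264 → 38575/2264
APPEND 42: p_4 = 42·38575 + 19066 = 1639216, q_4 = 42·2264 + 1119 = 96207 → 1639216/96207
APPEND 39: p_5 = 39·1639216 + 38575 = 63967999, q_5 = 39·96207 + 2264 = 3754337 → 63967999/3754337
APPEND 26: p_6 = 26·63967999 + 1639216 = 1664807190, q_6 = 26·3754337 + 96207 = 97708969 → 1664807190/97708969
APPEND 4: p_7 = 4·1664807190 + 63967999 = 6723196759, q_7 = 4·97708969 + 3754337 = 394590213 → 6723196759/394590213
APPEND 25: p_8 = 25·6723196759 + 1664807190 = 169744726165, q_8 = 25·394590213 + 97708969 = 9962464294 → 169744726165/9962464294
APPEND 35: p_9 = 35·169744726165 + 6723196759 = 5947788612534, q_9 = 35·9962464294 + 394590213 = 349080840503 → 5947788612534/349080840503
APPEND 8: p_10 = 8·5947788612534 + 169744726165 = 47752053626437, q_10 = 8·349080840503 + 9962464294 = 2802609188318 → 47752053626437/2802609188318
APPEND 3: p_11 = 3·47752053626437 + 5947788612534 = 149203949491845, q_11 = 3·2802609188318 + 349080840503 = 8756908405457 → 149203949491845/8756908405457
APPEND 25: p_12 = 25·149203949491845 + 47752053626437 = 3777850790922562, q_12 = 25·8756908405457 + 2802609188318 = 221725319324743 → 3777850790922562/221725319324743
APPEND 5: p_13 = 5·3777850790922562 + 149203949491845 = 19038457904104655, q_13 = 5·221725319324743 + 8756908405457 = 1117383505029172 → 19038457904104655/1117383505029172
APPEND 5: p_14 = 5·19038457904104655 + 3777850790922562 = 98970140311445837, q_14 = 5·1117383505029172 + 221725319324743 = 5808642844470603 → 98970140311445837/5808642844470603
APPEND 39: p_15 = 39·98970140311445837 + 19038457904104655 = 3878873930050492298, q_15 = 39·5808642844470603 + 1117383505029172 = 227654454439382689 → 3878873930050492298/227654454439382689
APPEND 44: p_16 = 44·3878873930050492298 + 98970140311445837 = 170769423062533106949, q_16 = 44·227654454439382689 + 5808642844470603 = 10022604638177308919 → 170769423062533106949/10022604638177308919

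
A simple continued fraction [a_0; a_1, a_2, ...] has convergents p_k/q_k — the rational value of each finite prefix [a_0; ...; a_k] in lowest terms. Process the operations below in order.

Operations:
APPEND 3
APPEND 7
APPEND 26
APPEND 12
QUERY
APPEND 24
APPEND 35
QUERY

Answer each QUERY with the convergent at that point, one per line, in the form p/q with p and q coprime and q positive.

APPEND 3: p_0 = 3·1 + 0 = 3, q_0 = 3·0 + 1 = 1 → 3/1
APPEND 7: p_1 = 7·3 + 1 = 22, q_1 = 7·1 + 0 = 7 → 22/7
APPEND 26: p_2 = 26·22 + 3 = 575, q_2 = 26·7 + 1 = 183 → 575/183
APPEND 12: p_3 = 12·575 + 22 = 6922, q_3 = 12·183 + 7 = 2203 → 6922/2203
APPEND 24: p_4 = 24·6922 + 575 = 166703, q_4 = 24·2203 + 183 = 53055 → 166703/53055
APPEND 35: p_5 = 35·166703 + 6922 = 5841527, q_5 = 35·53055 + 2203 = 1859128 → 5841527/1859128

6922/2203
5841527/1859128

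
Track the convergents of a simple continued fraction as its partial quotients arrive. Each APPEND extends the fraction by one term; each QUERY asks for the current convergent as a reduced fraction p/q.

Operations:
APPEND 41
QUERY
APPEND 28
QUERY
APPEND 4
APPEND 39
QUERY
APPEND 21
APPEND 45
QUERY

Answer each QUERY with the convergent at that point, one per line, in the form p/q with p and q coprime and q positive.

41/1
1149/28
181992/4435
172373097/4200595

APPEND 41: p_0 = 41·1 + 0 = 41, q_0 = 41·0 + 1 = 1 → 41/1
APPEND 28: p_1 = 28·41 + 1 = 1149, q_1 = 28·1 + 0 = 28 → 1149/28
APPEND 4: p_2 = 4·1149 + 41 = 4637, q_2 = 4·28 + 1 = 113 → 4637/113
APPEND 39: p_3 = 39·4637 + 1149 = 181992, q_3 = 39·113 + 28 = 4435 → 181992/4435
APPEND 21: p_4 = 21·181992 + 4637 = 3826469, q_4 = 21·4435 + 113 = 93248 → 3826469/93248
APPEND 45: p_5 = 45·3826469 + 181992 = 172373097, q_5 = 45·93248 + 4435 = 4200595 → 172373097/4200595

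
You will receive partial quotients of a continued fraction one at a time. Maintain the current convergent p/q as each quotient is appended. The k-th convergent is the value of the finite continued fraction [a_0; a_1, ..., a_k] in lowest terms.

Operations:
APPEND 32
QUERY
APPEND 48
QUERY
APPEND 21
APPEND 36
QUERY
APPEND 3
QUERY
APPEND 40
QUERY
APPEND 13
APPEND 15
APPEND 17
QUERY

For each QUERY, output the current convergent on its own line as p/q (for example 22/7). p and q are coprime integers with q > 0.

32/1
1537/48
1164661/36372
3526292/110125
142216341/4441372
476616391397/14884581340

APPEND 32: p_0 = 32·1 + 0 = 32, q_0 = 32·0 + 1 = 1 → 32/1
APPEND 48: p_1 = 48·32 + 1 = 1537, q_1 = 48·1 + 0 = 48 → 1537/48
APPEND 21: p_2 = 21·1537 + 32 = 32309, q_2 = 21·48 + 1 = 1009 → 32309/1009
APPEND 36: p_3 = 36·32309 + 1537 = 1164661, q_3 = 36·1009 + 48 = 36372 → 1164661/36372
APPEND 3: p_4 = 3·1164661 + 32309 = 3526292, q_4 = 3·36372 + 1009 = 110125 → 3526292/110125
APPEND 40: p_5 = 40·3526292 + 1164661 = 142216341, q_5 = 40·110125 + 36372 = 4441372 → 142216341/4441372
APPEND 13: p_6 = 13·142216341 + 3526292 = 1852338725, q_6 = 13·4441372 + 110125 = 57847961 → 1852338725/57847961
APPEND 15: p_7 = 15·1852338725 + 142216341 = 27927297216, q_7 = 15·57847961 + 4441372 = 872160787 → 27927297216/872160787
APPEND 17: p_8 = 17·27927297216 + 1852338725 = 476616391397, q_8 = 17·872160787 + 57847961 = 14884581340 → 476616391397/14884581340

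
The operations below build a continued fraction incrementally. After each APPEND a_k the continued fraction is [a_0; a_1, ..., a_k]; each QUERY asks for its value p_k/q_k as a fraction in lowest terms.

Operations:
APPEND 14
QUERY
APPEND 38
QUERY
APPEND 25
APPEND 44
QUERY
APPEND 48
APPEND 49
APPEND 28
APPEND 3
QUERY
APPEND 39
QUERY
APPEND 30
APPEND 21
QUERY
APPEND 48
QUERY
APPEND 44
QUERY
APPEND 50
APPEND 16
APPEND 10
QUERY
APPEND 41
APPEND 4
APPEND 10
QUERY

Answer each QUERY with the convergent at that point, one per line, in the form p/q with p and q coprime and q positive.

14/1
533/38
587449/41882
117632926853/8386604186
4626434149182/329840233001
2921750239597755/208305305711537
140382922158094553/10008558267747992
6179770325195758087/440584869086623185
49831550471545263404253/3552725422719290297812
84468193775829730017953758/6022134503118217328301429

APPEND 14: p_0 = 14·1 + 0 = 14, q_0 = 14·0 + 1 = 1 → 14/1
APPEND 38: p_1 = 38·14 + 1 = 533, q_1 = 38·1 + 0 = 38 → 533/38
APPEND 25: p_2 = 25·533 + 14 = 13339, q_2 = 25·38 + 1 = 951 → 13339/951
APPEND 44: p_3 = 44·13339 + 533 = 587449, q_3 = 44·951 + 38 = 41882 → 587449/41882
APPEND 48: p_4 = 48·587449 + 13339 = 28210891, q_4 = 48·41882 + 951 = 2011287 → 28210891/2011287
APPEND 49: p_5 = 49·28210891 + 587449 = 1382921108, q_5 = 49·2011287 + 41882 = 98594945 → 1382921108/98594945
APPEND 28: p_6 = 28·1382921108 + 28210891 = 38750001915, q_6 = 28·98594945 + 2011287 = 2762669747 → 38750001915/2762669747
APPEND 3: p_7 = 3·38750001915 + 1382921108 = 117632926853, q_7 = 3·2762669747 + 98594945 = 8386604186 → 117632926853/8386604186
APPEND 39: p_8 = 39·117632926853 + 38750001915 = 4626434149182, q_8 = 39·8386604186 + 2762669747 = 329840233001 → 4626434149182/329840233001
APPEND 30: p_9 = 30·4626434149182 + 117632926853 = 138910657402313, q_9 = 30·329840233001 + 8386604186 = 9903593594216 → 138910657402313/9903593594216
APPEND 21: p_10 = 21·138910657402313 + 4626434149182 = 2921750239597755, q_10 = 21·9903593594216 + 329840233001 = 208305305711537 → 2921750239597755/208305305711537
APPEND 48: p_11 = 48·2921750239597755 + 138910657402313 = 140382922158094553, q_11 = 48·208305305711537 + 9903593594216 = 10008558267747992 → 140382922158094553/10008558267747992
APPEND 44: p_12 = 44·140382922158094553 + 2921750239597755 = 6179770325195758087, q_12 = 44·10008558267747992 + 208305305711537 = 440584869086623185 → 6179770325195758087/440584869086623185
APPEND 50: p_13 = 50·6179770325195758087 + 140382922158094553 = 309128899181945998903, q_13 = 50·440584869086623185 + 10008558267747992 = 22039252012598907242 → 309128899181945998903/22039252012598907242
APPEND 16: p_14 = 16·309128899181945998903 + 6179770325195758087 = 4952242157236331740535, q_14 = 16·22039252012598907242 + 440584869086623185 = 353068617070669139057 → 4952242157236331740535/353068617070669139057
APPEND 10: p_15 = 10·4952242157236331740535 + 309128899181945998903 = 49831550471545263404253, q_15 = 10·353068617070669139057 + 22039252012598907242 = 3552725422719290297812 → 49831550471545263404253/3552725422719290297812
APPEND 41: p_16 = 41·49831550471545263404253 + 4952242157236331740535 = 2048045811490592131314908, q_16 = 41·3552725422719290297812 + 353068617070669139057 = 146014810948561571349349 → 2048045811490592131314908/146014810948561571349349
APPEND 4: p_17 = 4·2048045811490592131314908 + 49831550471545263404253 = 8242014796433913788663885, q_17 = 4·146014810948561571349349 + 3552725422719290297812 = 587611969216965575695208 → 8242014796433913788663885/587611969216965575695208
APPEND 10: p_18 = 10·8242014796433913788663885 + 2048045811490592131314908 = 84468193775829730017953758, q_18 = 10·587611969216965575695208 + 146014810948561571349349 = 6022134503118217328301429 → 84468193775829730017953758/6022134503118217328301429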